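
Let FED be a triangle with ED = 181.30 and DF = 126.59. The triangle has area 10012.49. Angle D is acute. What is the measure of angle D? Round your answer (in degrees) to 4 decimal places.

60.7527

From area = ½·ED·DF·sin D, we get sin D = 2·area/(ED·DF) ≈ 0.87252.
Taking the acute solution, ∠D ≈ 60.75°.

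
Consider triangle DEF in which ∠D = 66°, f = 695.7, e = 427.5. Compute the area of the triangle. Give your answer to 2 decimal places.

135849.58

Area = ½·e·f·sin D ≈ 1.3585e+05.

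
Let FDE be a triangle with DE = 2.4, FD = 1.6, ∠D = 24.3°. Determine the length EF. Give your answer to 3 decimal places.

1.149

By the law of cosines, EF² = FD² + DE² − 2·FD·DE·cos D = 1.3204, so EF ≈ 1.1491.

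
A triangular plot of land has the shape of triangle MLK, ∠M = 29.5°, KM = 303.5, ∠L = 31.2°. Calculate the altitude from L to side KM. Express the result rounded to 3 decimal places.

The third angle is ∠K = 180° − ∠M − ∠L = 119.30°.
Law of sines: LK = KM·sin M/sin L ≈ 288.5.
Law of sines: ML = KM·sin K/sin L ≈ 510.93.
Area = ½·KM·LK·sin K ≈ 38179.
The altitude from L has length 2·area/KM ≈ 251.59.

h_L ≈ 251.592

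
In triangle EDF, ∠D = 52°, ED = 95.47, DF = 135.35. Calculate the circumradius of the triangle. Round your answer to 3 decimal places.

By the law of cosines, FE² = ED² + DF² − 2·ED·DF·cos D = 11523, so FE ≈ 107.35.
Area = ½·ED·DF·sin D ≈ 5091.3.
Circumradius = FE/(2 sin D) ≈ 68.112.

R ≈ 68.112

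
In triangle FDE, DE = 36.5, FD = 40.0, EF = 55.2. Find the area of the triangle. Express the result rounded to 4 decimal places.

729.4357

Semiperimeter s = (36.5 + 55.2 + 40)/2 = 65.85.
Heron's formula: area = √(65.85·29.35·10.65·25.85) ≈ 729.44.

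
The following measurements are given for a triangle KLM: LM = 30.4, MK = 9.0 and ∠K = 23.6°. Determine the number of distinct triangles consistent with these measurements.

1

MK·sin K = 9.0·sin(23.6°) ≈ 3.603.
Since LM ≥ MK, exactly one triangle exists.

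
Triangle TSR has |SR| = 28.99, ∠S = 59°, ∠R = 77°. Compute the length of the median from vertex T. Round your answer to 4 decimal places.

m_T ≈ 35.4465

The third angle is ∠T = 180° − ∠S − ∠R = 44.00°.
Law of sines: |RT| = |SR|·sin S/sin T ≈ 35.772.
Law of sines: |TS| = |SR|·sin R/sin T ≈ 40.663.
Median from T: ½√(2·|RT|² + 2·|TS|² − |SR|²) ≈ 35.447.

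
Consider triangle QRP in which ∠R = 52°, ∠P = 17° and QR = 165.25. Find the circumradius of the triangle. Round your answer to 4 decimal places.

The third angle is ∠Q = 180° − ∠R − ∠P = 111.00°.
Law of sines: RP = QR·sin Q/sin P ≈ 527.66.
Law of sines: PQ = QR·sin R/sin P ≈ 445.39.
Circumradius = QR/(2 sin P) ≈ 282.6.

282.6026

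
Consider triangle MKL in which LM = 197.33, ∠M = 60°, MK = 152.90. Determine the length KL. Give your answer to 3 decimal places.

By the law of cosines, KL² = LM² + MK² − 2·LM·MK·cos M = 32146, so KL ≈ 179.29.

179.292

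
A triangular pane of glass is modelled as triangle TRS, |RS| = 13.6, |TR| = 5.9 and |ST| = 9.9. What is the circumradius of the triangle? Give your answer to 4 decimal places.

7.5989

By the law of cosines, cos T = (|ST|² + |TR|² − |RS|²) / (2·|ST|·|TR|) ≈ -0.44633, so ∠T ≈ 116.51°.
Circumradius = |RS|/(2 sin T) ≈ 7.5989.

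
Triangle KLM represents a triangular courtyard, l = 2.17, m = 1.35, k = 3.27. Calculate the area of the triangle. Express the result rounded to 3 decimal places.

Semiperimeter s = (3.27 + 2.17 + 1.35)/2 = 3.395.
Heron's formula: area = √(3.395·0.125·1.225·2.045) ≈ 1.0311.

1.031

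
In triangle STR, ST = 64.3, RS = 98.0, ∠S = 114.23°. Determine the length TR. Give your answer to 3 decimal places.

137.516

By the law of cosines, TR² = RS² + ST² − 2·RS·ST·cos S = 18911, so TR ≈ 137.52.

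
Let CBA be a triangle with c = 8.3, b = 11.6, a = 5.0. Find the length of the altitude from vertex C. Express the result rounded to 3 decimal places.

Semiperimeter s = (8.3 + 11.6 + 5)/2 = 12.45.
Heron's formula: area = √(12.45·4.15·0.85·7.45) ≈ 18.088.
The altitude from C has length 2·area/c ≈ 4.3586.

h_C ≈ 4.359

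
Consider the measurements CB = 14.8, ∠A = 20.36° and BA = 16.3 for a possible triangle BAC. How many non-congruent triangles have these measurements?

BA·sin A = 16.3·sin(20.36°) ≈ 5.671.
Since BA sin A < CB < BA (5.671 < 14.8 < 16.3), two triangles exist.

2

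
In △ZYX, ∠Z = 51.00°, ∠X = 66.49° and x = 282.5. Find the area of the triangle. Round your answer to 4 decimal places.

The third angle is ∠Y = 180° − ∠X − ∠Z = 62.51°.
Law of sines: z = x·sin Z/sin X ≈ 239.42.
Law of sines: y = x·sin Y/sin X ≈ 273.29.
Area = ½·x·z·sin Y ≈ 29999.

area ≈ 29999.4337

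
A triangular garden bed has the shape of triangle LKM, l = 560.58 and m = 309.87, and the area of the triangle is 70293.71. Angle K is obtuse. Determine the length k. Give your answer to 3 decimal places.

From area = ½·m·l·sin K, we get sin K = 2·area/(m·l) ≈ 0.80934.
Taking the obtuse solution, ∠K ≈ 125.97°.
Law of cosines then gives k ≈ 783.79.

783.786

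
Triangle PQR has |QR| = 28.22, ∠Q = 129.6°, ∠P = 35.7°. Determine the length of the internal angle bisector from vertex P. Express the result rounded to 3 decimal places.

The third angle is ∠R = 180° − ∠P − ∠Q = 14.70°.
Law of sines: |RP| = |QR|·sin Q/sin P ≈ 37.262.
Law of sines: |PQ| = |QR|·sin R/sin P ≈ 12.272.
The bisector from P has length 2·|RP|·|PQ|·cos(∠P/2)/(|RP|+|PQ|) ≈ 17.574.

17.574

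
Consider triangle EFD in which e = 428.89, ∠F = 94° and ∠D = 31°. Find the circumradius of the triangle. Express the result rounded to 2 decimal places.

261.79

The third angle is ∠E = 180° − ∠F − ∠D = 55.00°.
Law of sines: f = e·sin F/sin E ≈ 522.3.
Law of sines: d = e·sin D/sin E ≈ 269.66.
Circumradius = e/(2 sin E) ≈ 261.79.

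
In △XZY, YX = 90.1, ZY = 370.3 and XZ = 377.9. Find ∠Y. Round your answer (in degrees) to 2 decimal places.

∠Y ≈ 87.91°

By the law of cosines, cos Y = (ZY² + YX² − XZ²) / (2·ZY·YX) ≈ 0.03644, so ∠Y ≈ 87.91°.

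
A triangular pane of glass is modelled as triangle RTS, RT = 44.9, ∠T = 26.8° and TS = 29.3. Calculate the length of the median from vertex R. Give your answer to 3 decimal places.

32.502

By the law of cosines, SR² = RT² + TS² − 2·RT·TS·cos T = 525.98, so SR ≈ 22.934.
Median from R: ½√(2·SR² + 2·RT² − TS²) ≈ 32.502.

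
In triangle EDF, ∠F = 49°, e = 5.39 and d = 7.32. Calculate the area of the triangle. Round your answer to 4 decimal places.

area ≈ 14.8885

Area = ½·e·d·sin F ≈ 14.888.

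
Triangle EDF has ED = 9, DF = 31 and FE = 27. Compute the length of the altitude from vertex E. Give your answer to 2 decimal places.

7.45

Semiperimeter s = (31 + 27 + 9)/2 = 33.5.
Heron's formula: area = √(33.5·2.5·6.5·24.5) ≈ 115.49.
The altitude from E has length 2·area/DF ≈ 7.4508.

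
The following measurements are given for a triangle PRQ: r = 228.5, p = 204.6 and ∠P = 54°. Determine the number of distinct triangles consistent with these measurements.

r·sin P = 228.5·sin(54°) ≈ 184.9.
Since r sin P < p < r (184.9 < 204.6 < 228.5), two triangles exist.

2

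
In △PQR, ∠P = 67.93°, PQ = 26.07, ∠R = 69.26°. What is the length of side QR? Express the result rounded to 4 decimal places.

The third angle is ∠Q = 180° − ∠R − ∠P = 42.81°.
Law of sines: QR = PQ·sin P/sin R ≈ 25.834.

25.8338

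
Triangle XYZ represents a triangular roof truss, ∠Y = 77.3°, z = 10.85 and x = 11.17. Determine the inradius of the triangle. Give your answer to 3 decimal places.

r ≈ 3.305

By the law of cosines, y² = z² + x² − 2·z·x·cos Y = 189.2, so y ≈ 13.755.
Area = ½·z·x·sin Y ≈ 59.115.
Semiperimeter s = (11.17+13.755+10.85)/2 = 17.888.
Inradius = area/s = 59.115/17.888 ≈ 3.3048.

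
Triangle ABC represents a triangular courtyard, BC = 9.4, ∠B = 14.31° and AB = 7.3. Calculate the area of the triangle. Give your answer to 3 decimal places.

Area = ½·AB·BC·sin B ≈ 8.4803.

area ≈ 8.480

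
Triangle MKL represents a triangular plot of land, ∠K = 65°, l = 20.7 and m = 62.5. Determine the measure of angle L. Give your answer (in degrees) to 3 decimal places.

19.240

By the law of cosines, k² = l² + m² − 2·l·m·cos K = 3241.2, so k ≈ 56.932.
Law of cosines again: cos L = (m² + k² − l²)/(2·m·k) ≈ 0.94415, so ∠L ≈ 19.24°.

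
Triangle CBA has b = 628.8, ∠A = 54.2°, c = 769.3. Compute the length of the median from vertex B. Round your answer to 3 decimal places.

m_B ≈ 638.518

By the law of cosines, a² = c² + b² − 2·c·b·cos A = 4.2128e+05, so a ≈ 649.06.
Median from B: ½√(2·a² + 2·c² − b²) ≈ 638.52.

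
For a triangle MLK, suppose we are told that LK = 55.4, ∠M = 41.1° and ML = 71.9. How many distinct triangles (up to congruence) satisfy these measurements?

ML·sin M = 71.9·sin(41.1°) ≈ 47.27.
Since ML sin M < LK < ML (47.27 < 55.4 < 71.9), two triangles exist.

2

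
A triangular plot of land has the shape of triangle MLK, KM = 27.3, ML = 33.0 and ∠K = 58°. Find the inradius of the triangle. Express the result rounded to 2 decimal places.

Law of sines: sin L = KM·sin K/ML ≈ 0.70157.
Since ML ≥ KM, only the acute value applies: ∠L ≈ 44.55°.
Then ∠M = 180° − ∠K − ∠L ≈ 77.45°.
Law of sines gives LK = ML·sin M/sin K ≈ 37.983.
Area = ½·ML·KM·sin M ≈ 439.68.
Semiperimeter s = (37.983+27.3+33)/2 = 49.141.
Inradius = area/s = 439.68/49.141 ≈ 8.9473.

8.95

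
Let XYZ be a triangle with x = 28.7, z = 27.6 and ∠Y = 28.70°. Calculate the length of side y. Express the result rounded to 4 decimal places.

13.9943

By the law of cosines, y² = z² + x² − 2·z·x·cos Y = 195.84, so y ≈ 13.994.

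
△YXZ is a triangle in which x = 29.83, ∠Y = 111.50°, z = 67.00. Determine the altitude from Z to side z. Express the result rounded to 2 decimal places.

By the law of cosines, y² = x² + z² − 2·x·z·cos Y = 6843.8, so y ≈ 82.727.
Area = ½·x·z·sin Y ≈ 929.77.
The altitude from Z has length 2·area/z ≈ 27.754.

h_Z ≈ 27.75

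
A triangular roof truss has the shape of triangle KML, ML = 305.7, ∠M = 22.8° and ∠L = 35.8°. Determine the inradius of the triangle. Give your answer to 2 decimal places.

The third angle is ∠K = 180° − ∠M − ∠L = 121.40°.
Law of sines: LK = ML·sin M/sin K ≈ 138.79.
Law of sines: KM = ML·sin L/sin K ≈ 209.5.
Area = ½·ML·LK·sin L ≈ 12409.
Semiperimeter s = (305.7+138.79+209.5)/2 = 327.
Inradius = area/s = 12409/327 ≈ 37.949.

r ≈ 37.95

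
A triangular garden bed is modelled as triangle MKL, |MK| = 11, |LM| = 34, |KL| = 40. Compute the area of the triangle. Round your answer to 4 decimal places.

168.6666

Semiperimeter s = (40 + 34 + 11)/2 = 42.5.
Heron's formula: area = √(42.5·2.5·8.5·31.5) ≈ 168.67.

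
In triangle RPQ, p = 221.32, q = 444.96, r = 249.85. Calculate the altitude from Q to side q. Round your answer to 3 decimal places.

77.319

Semiperimeter s = (249.85 + 221.32 + 444.96)/2 = 458.06.
Heron's formula: area = √(458.06·208.21·236.74·13.105) ≈ 17202.
The altitude from Q has length 2·area/q ≈ 77.319.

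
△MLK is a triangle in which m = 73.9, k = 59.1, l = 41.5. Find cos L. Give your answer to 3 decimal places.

cos L ≈ 0.828

By the law of cosines, cos L = (k² + m² − l²) / (2·k·m) ≈ 0.82791, so ∠L ≈ 34.12°.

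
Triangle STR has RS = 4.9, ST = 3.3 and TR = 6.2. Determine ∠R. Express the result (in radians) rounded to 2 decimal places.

∠R ≈ 0.56 rad

By the law of cosines, cos R = (TR² + RS² − ST²) / (2·TR·RS) ≈ 0.84858, so ∠R ≈ 0.557 rad.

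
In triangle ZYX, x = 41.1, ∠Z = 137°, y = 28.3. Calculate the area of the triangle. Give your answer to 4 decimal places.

396.6264

Area = ½·y·x·sin Z ≈ 396.63.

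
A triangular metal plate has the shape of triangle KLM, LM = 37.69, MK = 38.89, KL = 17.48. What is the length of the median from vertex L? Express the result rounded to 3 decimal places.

Median from L: ½√(2·KL² + 2·LM² − MK²) ≈ 22.021.

m_L ≈ 22.021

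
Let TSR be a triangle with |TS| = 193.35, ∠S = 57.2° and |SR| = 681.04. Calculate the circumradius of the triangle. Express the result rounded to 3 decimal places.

356.176

By the law of cosines, |RT|² = |TS|² + |SR|² − 2·|TS|·|SR|·cos S = 3.5854e+05, so |RT| ≈ 598.78.
Area = ½·|TS|·|SR|·sin S ≈ 55343.
Circumradius = |RT|/(2 sin S) ≈ 356.18.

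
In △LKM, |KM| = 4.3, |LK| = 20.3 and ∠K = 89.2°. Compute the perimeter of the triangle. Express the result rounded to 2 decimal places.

By the law of cosines, |ML|² = |LK|² + |KM|² − 2·|LK|·|KM|·cos K = 428.14, so |ML| ≈ 20.692.
Semiperimeter s = (4.3+20.692+20.3)/2 = 22.646.
Perimeter = 4.3 + 20.692 + 20.3 = 45.292.

perimeter ≈ 45.29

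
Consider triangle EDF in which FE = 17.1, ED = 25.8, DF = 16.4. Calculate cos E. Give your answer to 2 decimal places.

cos E ≈ 0.78

By the law of cosines, cos E = (FE² + ED² − DF²) / (2·FE·ED) ≈ 0.78096, so ∠E ≈ 38.65°.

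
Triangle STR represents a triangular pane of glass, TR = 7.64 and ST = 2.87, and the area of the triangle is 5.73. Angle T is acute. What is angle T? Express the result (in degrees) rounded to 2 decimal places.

∠T ≈ 31.51°

From area = ½·ST·TR·sin T, we get sin T = 2·area/(ST·TR) ≈ 0.52265.
Taking the acute solution, ∠T ≈ 31.51°.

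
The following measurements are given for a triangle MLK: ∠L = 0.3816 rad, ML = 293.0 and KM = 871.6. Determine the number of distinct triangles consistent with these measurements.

1

ML·sin L = 293.0·sin(0.3816 rad) ≈ 109.1.
Since KM ≥ ML, exactly one triangle exists.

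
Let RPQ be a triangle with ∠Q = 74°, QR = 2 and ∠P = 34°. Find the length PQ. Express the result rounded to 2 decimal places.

3.40

The third angle is ∠R = 180° − ∠P − ∠Q = 72.00°.
Law of sines: PQ = QR·sin R/sin P ≈ 3.4015.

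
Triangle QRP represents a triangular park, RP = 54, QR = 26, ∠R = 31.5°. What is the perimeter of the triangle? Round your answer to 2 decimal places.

By the law of cosines, PQ² = QR² + RP² − 2·QR·RP·cos R = 1197.8, so PQ ≈ 34.609.
Semiperimeter s = (54+34.609+26)/2 = 57.305.
Perimeter = 54 + 34.609 + 26 = 114.61.

114.61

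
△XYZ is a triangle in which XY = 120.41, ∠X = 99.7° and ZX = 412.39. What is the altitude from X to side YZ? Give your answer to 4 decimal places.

109.0933

By the law of cosines, YZ² = ZX² + XY² − 2·ZX·XY·cos X = 2.013e+05, so YZ ≈ 448.66.
Area = ½·ZX·XY·sin X ≈ 24473.
The altitude from X has length 2·area/YZ ≈ 109.09.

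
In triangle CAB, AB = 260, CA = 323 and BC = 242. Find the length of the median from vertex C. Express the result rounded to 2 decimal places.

254.06

Median from C: ½√(2·BC² + 2·CA² − AB²) ≈ 254.06.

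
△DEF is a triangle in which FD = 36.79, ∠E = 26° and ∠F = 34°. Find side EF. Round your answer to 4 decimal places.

The third angle is ∠D = 180° − ∠E − ∠F = 120.00°.
Law of sines: EF = FD·sin D/sin E ≈ 72.681.

72.6806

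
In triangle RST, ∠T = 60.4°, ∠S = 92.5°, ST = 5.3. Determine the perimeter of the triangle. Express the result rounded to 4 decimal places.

perimeter ≈ 27.0394

The third angle is ∠R = 180° − ∠S − ∠T = 27.10°.
Law of sines: TR = ST·sin S/sin R ≈ 11.623.
Law of sines: RS = ST·sin T/sin R ≈ 10.116.
Semiperimeter s = (5.3+11.623+10.116)/2 = 13.52.
Perimeter = 5.3 + 11.623 + 10.116 = 27.039.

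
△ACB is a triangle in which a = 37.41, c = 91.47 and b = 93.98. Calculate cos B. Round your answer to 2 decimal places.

cos B ≈ 0.14

By the law of cosines, cos B = (a² + c² − b²) / (2·a·c) ≈ 0.13648, so ∠B ≈ 1.434 rad.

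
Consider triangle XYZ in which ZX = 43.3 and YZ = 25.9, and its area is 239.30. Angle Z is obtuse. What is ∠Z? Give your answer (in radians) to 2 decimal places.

From area = ½·YZ·ZX·sin Z, we get sin Z = 2·area/(YZ·ZX) ≈ 0.42676.
Taking the obtuse solution, ∠Z ≈ 2.701 rad.

2.70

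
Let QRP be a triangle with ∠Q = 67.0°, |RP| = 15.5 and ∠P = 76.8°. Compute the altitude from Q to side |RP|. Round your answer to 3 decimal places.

h_Q ≈ 9.682

The third angle is ∠R = 180° − ∠P − ∠Q = 36.20°.
Law of sines: |PQ| = |RP|·sin R/sin Q ≈ 9.945.
Law of sines: |QR| = |RP|·sin P/sin Q ≈ 16.394.
Area = ½·|RP|·|PQ|·sin P ≈ 75.037.
The altitude from Q has length 2·area/|RP| ≈ 9.6822.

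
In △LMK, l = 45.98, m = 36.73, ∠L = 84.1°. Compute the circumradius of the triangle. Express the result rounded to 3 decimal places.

Law of sines: sin M = m·sin L/l ≈ 0.79459.
Since l ≥ m, only the acute value applies: ∠M ≈ 52.62°.
Then ∠K = 180° − ∠L − ∠M ≈ 43.28°.
Law of sines gives k = l·sin K/sin L ≈ 31.692.
Circumradius = l/(2 sin L) ≈ 23.112.

23.112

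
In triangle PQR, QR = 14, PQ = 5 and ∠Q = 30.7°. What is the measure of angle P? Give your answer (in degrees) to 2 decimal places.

∠P ≈ 134.56°

By the law of cosines, RP² = PQ² + QR² − 2·PQ·QR·cos Q = 100.62, so RP ≈ 10.031.
Law of cosines again: cos P = (RP² + PQ² − QR²)/(2·RP·PQ) ≈ -0.70162, so ∠P ≈ 134.56°.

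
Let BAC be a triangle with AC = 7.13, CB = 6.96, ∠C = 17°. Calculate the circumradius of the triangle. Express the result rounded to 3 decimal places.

3.573

By the law of cosines, BA² = AC² + CB² − 2·AC·CB·cos C = 4.3656, so BA ≈ 2.0894.
Area = ½·AC·CB·sin C ≈ 7.2544.
Circumradius = BA/(2 sin C) ≈ 3.5732.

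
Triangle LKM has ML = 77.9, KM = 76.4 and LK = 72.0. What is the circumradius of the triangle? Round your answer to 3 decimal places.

By the law of cosines, cos L = (ML² + LK² − KM²) / (2·ML·LK) ≈ 0.48276, so ∠L ≈ 61.13°.
Circumradius = KM/(2 sin L) ≈ 43.62.

R ≈ 43.620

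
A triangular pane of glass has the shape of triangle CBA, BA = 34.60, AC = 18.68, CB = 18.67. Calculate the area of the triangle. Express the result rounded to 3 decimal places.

Semiperimeter s = (34.6 + 18.68 + 18.67)/2 = 35.975.
Heron's formula: area = √(35.975·1.375·17.295·17.305) ≈ 121.67.

area ≈ 121.674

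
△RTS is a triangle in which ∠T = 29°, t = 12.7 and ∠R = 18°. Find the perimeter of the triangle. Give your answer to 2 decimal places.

perimeter ≈ 39.95

The third angle is ∠S = 180° − ∠R − ∠T = 133.00°.
Law of sines: r = t·sin R/sin T ≈ 8.095.
Law of sines: s = t·sin S/sin T ≈ 19.158.
Semiperimeter p = (8.095+12.7+19.158)/2 = 19.977.
Perimeter = 8.095 + 12.7 + 19.158 = 39.953.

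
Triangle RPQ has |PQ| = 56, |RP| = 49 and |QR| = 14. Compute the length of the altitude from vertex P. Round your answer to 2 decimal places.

45.06

Semiperimeter s = (56 + 14 + 49)/2 = 59.5.
Heron's formula: area = √(59.5·3.5·45.5·10.5) ≈ 315.42.
The altitude from P has length 2·area/|QR| ≈ 45.06.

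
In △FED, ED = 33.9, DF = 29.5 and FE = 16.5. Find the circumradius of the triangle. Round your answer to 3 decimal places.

By the law of cosines, cos F = (DF² + FE² − ED²) / (2·DF·FE) ≈ -0.00689, so ∠F ≈ 90.39°.
Circumradius = ED/(2 sin F) ≈ 16.95.

R ≈ 16.950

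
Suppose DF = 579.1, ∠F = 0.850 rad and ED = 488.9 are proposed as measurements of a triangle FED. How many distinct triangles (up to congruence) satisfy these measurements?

DF·sin F = 579.1·sin(0.850 rad) ≈ 435.1.
Since DF sin F < ED < DF (435.1 < 488.9 < 579.1), two triangles exist.

2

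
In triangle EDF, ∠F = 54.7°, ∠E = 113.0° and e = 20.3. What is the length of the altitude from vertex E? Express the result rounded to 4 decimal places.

The third angle is ∠D = 180° − ∠F − ∠E = 12.30°.
Law of sines: d = e·sin D/sin E ≈ 4.698.
Law of sines: f = e·sin F/sin E ≈ 17.998.
Area = ½·e·d·sin F ≈ 38.917.
The altitude from E has length 2·area/e ≈ 3.8342.

h_E ≈ 3.8342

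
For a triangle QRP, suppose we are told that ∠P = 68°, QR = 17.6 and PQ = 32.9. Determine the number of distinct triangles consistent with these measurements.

PQ·sin P = 32.9·sin(68°) ≈ 30.5.
Since QR = 17.6 < 30.5 = PQ sin P, no triangle exists.

0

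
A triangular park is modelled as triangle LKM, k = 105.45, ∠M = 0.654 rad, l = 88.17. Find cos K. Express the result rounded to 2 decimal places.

By the law of cosines, m² = l² + k² − 2·l·k·cos M = 4135.6, so m ≈ 64.308.
Law of cosines again: cos K = (m² + l² − k²)/(2·m·l) ≈ 0.06965, so ∠K ≈ 1.501 rad.

0.07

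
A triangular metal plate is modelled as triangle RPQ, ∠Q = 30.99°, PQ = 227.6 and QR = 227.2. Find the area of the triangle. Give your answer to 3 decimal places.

13312.627

Area = ½·PQ·QR·sin Q ≈ 13313.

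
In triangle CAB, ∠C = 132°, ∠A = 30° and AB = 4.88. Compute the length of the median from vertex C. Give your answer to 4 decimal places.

The third angle is ∠B = 180° − ∠C − ∠A = 18.00°.
Law of sines: BC = AB·sin A/sin C ≈ 3.2833.
Law of sines: CA = AB·sin B/sin C ≈ 2.0292.
Median from C: ½√(2·BC² + 2·CA² − AB²) ≈ 1.2229.

m_C ≈ 1.2229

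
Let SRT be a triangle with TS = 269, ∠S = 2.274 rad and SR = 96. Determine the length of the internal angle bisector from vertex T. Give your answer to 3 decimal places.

298.227

By the law of cosines, RT² = TS² + SR² − 2·TS·SR·cos S = 1.1498e+05, so RT ≈ 339.08.
Law of cosines again: cos T = (RT² + TS² − SR²)/(2·RT·TS) ≈ 0.97640, so ∠T ≈ 0.218 rad.
The bisector from T has length 2·RT·TS·cos(∠T/2)/(RT+TS) ≈ 298.23.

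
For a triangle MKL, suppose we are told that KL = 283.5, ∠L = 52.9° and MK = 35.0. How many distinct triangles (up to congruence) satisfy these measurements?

0

KL·sin L = 283.5·sin(52.9°) ≈ 226.1.
Since MK = 35.0 < 226.1 = KL sin L, no triangle exists.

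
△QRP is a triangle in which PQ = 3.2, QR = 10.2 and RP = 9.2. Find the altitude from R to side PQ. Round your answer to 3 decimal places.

9.088

Semiperimeter s = (9.2 + 3.2 + 10.2)/2 = 11.3.
Heron's formula: area = √(11.3·2.1·8.1·1.1) ≈ 14.541.
The altitude from R has length 2·area/PQ ≈ 9.088.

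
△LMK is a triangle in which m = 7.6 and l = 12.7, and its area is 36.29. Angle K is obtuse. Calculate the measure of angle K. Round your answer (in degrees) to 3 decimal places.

From area = ½·l·m·sin K, we get sin K = 2·area/(l·m) ≈ 0.75197.
Taking the obtuse solution, ∠K ≈ 131.24°.

∠K ≈ 131.239°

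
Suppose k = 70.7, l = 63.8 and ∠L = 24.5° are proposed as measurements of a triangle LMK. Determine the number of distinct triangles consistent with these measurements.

k·sin L = 70.7·sin(24.5°) ≈ 29.32.
Since k sin L < l < k (29.32 < 63.8 < 70.7), two triangles exist.

2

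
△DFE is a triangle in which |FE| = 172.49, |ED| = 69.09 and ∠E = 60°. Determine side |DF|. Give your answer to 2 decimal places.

By the law of cosines, |DF|² = |FE|² + |ED|² − 2·|FE|·|ED|·cos E = 22609, so |DF| ≈ 150.36.

150.36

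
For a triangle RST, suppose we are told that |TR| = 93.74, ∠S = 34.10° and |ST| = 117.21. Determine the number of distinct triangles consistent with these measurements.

2

|ST|·sin S = 117.21·sin(34.10°) ≈ 65.71.
Since |ST| sin S < |TR| < |ST| (65.71 < 93.74 < 117.21), two triangles exist.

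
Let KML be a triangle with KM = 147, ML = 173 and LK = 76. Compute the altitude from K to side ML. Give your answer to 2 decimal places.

h_K ≈ 64.16

Semiperimeter s = (173 + 76 + 147)/2 = 198.
Heron's formula: area = √(198·25·122·51) ≈ 5549.7.
The altitude from K has length 2·area/ML ≈ 64.158.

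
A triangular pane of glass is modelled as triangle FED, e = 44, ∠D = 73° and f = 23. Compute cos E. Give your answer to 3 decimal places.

By the law of cosines, d² = f² + e² − 2·f·e·cos D = 1873.2, so d ≈ 43.281.
Law of cosines again: cos E = (d² + f² − e²)/(2·d·f) ≈ 0.23418, so ∠E ≈ 76.46°.

cos E ≈ 0.234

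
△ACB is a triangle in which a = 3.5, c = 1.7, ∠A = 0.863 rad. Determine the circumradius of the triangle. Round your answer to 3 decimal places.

R ≈ 2.303

Law of sines: sin C = c·sin A/a ≈ 0.36904.
Since a ≥ c, only the acute value applies: ∠C ≈ 0.378 rad.
Then ∠B = π − ∠A − ∠C ≈ 1.901 rad.
Law of sines gives b = a·sin B/sin A ≈ 4.3582.
Circumradius = a/(2 sin A) ≈ 2.3032.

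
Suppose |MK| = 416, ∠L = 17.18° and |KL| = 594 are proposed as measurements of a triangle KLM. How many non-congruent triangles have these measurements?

|KL|·sin L = 594·sin(17.18°) ≈ 175.5.
Since |KL| sin L < |MK| < |KL| (175.5 < 416 < 594), two triangles exist.

2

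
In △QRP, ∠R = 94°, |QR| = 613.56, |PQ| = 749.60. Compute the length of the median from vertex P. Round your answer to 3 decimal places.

512.707

Law of sines: sin P = |QR|·sin R/|PQ| ≈ 0.81652.
Since |PQ| ≥ |QR|, only the acute value applies: ∠P ≈ 54.74°.
Then ∠Q = 180° − ∠R − ∠P ≈ 31.26°.
Law of sines gives |RP| = |PQ|·sin Q/sin R ≈ 389.95.
Median from P: ½√(2·|RP|² + 2·|PQ|² − |QR|²) ≈ 512.71.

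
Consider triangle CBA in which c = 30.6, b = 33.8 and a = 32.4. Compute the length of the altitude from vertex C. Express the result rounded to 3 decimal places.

h_C ≈ 29.321

Semiperimeter s = (30.6 + 33.8 + 32.4)/2 = 48.4.
Heron's formula: area = √(48.4·17.8·14.6·16) ≈ 448.61.
The altitude from C has length 2·area/c ≈ 29.321.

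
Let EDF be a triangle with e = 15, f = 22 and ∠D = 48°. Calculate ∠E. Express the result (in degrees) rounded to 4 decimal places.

42.9781

By the law of cosines, d² = f² + e² − 2·f·e·cos D = 267.37, so d ≈ 16.352.
Law of cosines again: cos E = (d² + f² − e²)/(2·d·f) ≈ 0.73161, so ∠E ≈ 42.98°.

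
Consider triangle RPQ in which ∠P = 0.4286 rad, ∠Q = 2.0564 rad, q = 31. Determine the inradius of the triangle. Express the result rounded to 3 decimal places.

The third angle is ∠R = π − ∠P − ∠Q = 0.6566 rad.
Law of sines: r = q·sin R/sin Q ≈ 21.397.
Law of sines: p = q·sin P/sin Q ≈ 14.568.
Area = ½·q·r·sin P ≈ 137.83.
Semiperimeter s = (21.397+14.568+31)/2 = 33.482.
Inradius = area/s = 137.83/33.482 ≈ 4.1166.

4.117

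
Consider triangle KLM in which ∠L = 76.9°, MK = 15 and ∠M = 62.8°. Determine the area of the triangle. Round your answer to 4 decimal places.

66.4466

The third angle is ∠K = 180° − ∠L − ∠M = 40.30°.
Law of sines: LM = MK·sin K/sin L ≈ 9.9611.
Law of sines: KL = MK·sin M/sin L ≈ 13.698.
Area = ½·MK·LM·sin M ≈ 66.447.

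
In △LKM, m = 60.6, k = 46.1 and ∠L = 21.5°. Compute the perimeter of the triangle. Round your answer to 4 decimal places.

131.1751

By the law of cosines, l² = k² + m² − 2·k·m·cos L = 599.03, so l ≈ 24.475.
Semiperimeter s = (24.475+46.1+60.6)/2 = 65.588.
Perimeter = 24.475 + 46.1 + 60.6 = 131.18.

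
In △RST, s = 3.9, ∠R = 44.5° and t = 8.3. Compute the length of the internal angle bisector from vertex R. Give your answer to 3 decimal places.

By the law of cosines, r² = s² + t² − 2·s·t·cos R = 37.924, so r ≈ 6.1583.
The bisector from R has length 2·s·t·cos(∠R/2)/(s+t) ≈ 4.9114.

t_R ≈ 4.911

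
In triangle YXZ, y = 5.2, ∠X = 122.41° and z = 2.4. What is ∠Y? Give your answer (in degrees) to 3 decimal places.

By the law of cosines, x² = z² + y² − 2·z·y·cos X = 46.178, so x ≈ 6.7954.
Law of cosines again: cos Y = (x² + z² − y²)/(2·x·z) ≈ 0.76332, so ∠Y ≈ 40.24°.

40.243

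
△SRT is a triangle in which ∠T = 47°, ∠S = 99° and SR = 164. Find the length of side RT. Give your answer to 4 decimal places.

The third angle is ∠R = 180° − ∠T − ∠S = 34.00°.
Law of sines: RT = SR·sin S/sin T ≈ 221.48.

221.4809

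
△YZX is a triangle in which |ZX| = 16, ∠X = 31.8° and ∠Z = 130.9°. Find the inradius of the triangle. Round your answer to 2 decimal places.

The third angle is ∠Y = 180° − ∠Z − ∠X = 17.30°.
Law of sines: |XY| = |ZX|·sin Z/sin Y ≈ 40.668.
Law of sines: |YZ| = |ZX|·sin X/sin Y ≈ 28.352.
Area = ½·|ZX|·|XY|·sin X ≈ 171.44.
Semiperimeter s = (16+40.668+28.352)/2 = 42.51.
Inradius = area/s = 171.44/42.51 ≈ 4.033.

r ≈ 4.03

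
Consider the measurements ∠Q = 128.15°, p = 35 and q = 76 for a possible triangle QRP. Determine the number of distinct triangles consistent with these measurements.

p·sin Q = 35·sin(128.15°) ≈ 27.52.
Since ∠Q is not acute, a triangle exists only if q > p; here q > p, so there is exactly one triangle.

1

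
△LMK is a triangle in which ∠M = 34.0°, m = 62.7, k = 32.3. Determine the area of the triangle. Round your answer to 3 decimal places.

Law of sines: sin K = k·sin M/m ≈ 0.28807.
Since m ≥ k, only the acute value applies: ∠K ≈ 16.74°.
Then ∠L = 180° − ∠M − ∠K ≈ 129.26°.
Law of sines gives l = m·sin L/sin M ≈ 86.82.
Area = ½·m·k·sin L ≈ 784.07.

area ≈ 784.069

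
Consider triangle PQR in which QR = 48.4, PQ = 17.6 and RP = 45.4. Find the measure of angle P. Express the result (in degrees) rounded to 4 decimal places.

∠P ≈ 88.9832°

By the law of cosines, cos P = (RP² + PQ² − QR²) / (2·RP·PQ) ≈ 0.01775, so ∠P ≈ 88.98°.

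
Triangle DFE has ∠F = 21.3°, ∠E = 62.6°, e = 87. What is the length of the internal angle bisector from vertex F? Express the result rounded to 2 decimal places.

The third angle is ∠D = 180° − ∠F − ∠E = 96.10°.
Law of sines: d = e·sin D/sin E ≈ 97.439.
Law of sines: f = e·sin F/sin E ≈ 35.596.
The bisector from F has length 2·e·d·cos(∠F/2)/(e+d) ≈ 90.34.

90.34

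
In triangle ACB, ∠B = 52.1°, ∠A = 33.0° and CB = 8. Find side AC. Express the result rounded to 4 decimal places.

The third angle is ∠C = 180° − ∠B − ∠A = 94.90°.
Law of sines: AC = CB·sin B/sin A ≈ 11.591.

11.5906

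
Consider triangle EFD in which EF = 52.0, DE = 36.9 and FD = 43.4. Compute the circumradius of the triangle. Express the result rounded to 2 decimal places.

R ≈ 26.38

By the law of cosines, cos E = (DE² + EF² − FD²) / (2·DE·EF) ≈ 0.56860, so ∠E ≈ 55.35°.
Circumradius = FD/(2 sin E) ≈ 26.379.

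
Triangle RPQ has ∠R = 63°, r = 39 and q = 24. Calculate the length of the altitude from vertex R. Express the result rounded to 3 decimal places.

Law of sines: sin Q = q·sin R/r ≈ 0.54831.
Since r ≥ q, only the acute value applies: ∠Q ≈ 33.25°.
Then ∠P = 180° − ∠R − ∠Q ≈ 83.75°.
Law of sines gives p = r·sin P/sin R ≈ 43.51.
Area = ½·r·q·sin P ≈ 465.22.
The altitude from R has length 2·area/r ≈ 23.857.

23.857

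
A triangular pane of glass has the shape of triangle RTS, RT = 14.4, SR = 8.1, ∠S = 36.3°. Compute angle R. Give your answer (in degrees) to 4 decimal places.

Law of sines: sin T = SR·sin S/RT ≈ 0.33301.
Since RT ≥ SR, only the acute value applies: ∠T ≈ 19.45°.
Then ∠R = 180° − ∠S − ∠T ≈ 124.25°.

124.2486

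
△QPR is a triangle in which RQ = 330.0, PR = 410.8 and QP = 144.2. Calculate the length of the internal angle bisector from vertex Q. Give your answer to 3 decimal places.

t_Q ≈ 108.967

By the law of cosines, cos Q = (RQ² + QP² − PR²) / (2·RQ·QP) ≈ -0.41045, so ∠Q ≈ 114.23°.
The bisector from Q has length 2·RQ·QP·cos(∠Q/2)/(RQ+QP) ≈ 108.97.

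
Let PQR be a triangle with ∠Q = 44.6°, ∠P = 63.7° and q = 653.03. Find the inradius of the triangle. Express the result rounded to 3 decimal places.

218.136

The third angle is ∠R = 180° − ∠P − ∠Q = 71.70°.
Law of sines: p = q·sin P/sin Q ≈ 833.77.
Law of sines: r = q·sin R/sin Q ≈ 883.
Area = ½·q·p·sin R ≈ 2.5847e+05.
Semiperimeter s = (833.77+653.03+883)/2 = 1184.9.
Inradius = area/s = 2.5847e+05/1184.9 ≈ 218.14.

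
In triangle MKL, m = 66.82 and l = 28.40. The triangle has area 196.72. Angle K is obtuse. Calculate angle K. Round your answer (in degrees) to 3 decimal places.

∠K ≈ 168.034°

From area = ½·l·m·sin K, we get sin K = 2·area/(l·m) ≈ 0.20733.
Taking the obtuse solution, ∠K ≈ 168.03°.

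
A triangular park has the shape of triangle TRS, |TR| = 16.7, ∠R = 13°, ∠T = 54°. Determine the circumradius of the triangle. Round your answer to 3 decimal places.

The third angle is ∠S = 180° − ∠T − ∠R = 113.00°.
Law of sines: |RS| = |TR|·sin T/sin S ≈ 14.677.
Law of sines: |ST| = |TR|·sin R/sin S ≈ 4.0811.
Circumradius = |TR|/(2 sin S) ≈ 9.0711.

9.071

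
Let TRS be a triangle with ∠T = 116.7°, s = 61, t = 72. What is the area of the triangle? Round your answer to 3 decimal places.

area ≈ 535.340

Law of sines: sin S = s·sin T/t ≈ 0.75688.
Since t ≥ s, only the acute value applies: ∠S ≈ 49.19°.
Then ∠R = 180° − ∠T − ∠S ≈ 14.11°.
Law of sines gives r = t·sin R/sin T ≈ 19.647.
Area = ½·t·s·sin R ≈ 535.34.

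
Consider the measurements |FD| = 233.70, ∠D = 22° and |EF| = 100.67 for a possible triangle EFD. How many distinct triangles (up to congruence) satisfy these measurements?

|FD|·sin D = 233.70·sin(22°) ≈ 87.55.
Since |FD| sin D < |EF| < |FD| (87.55 < 100.67 < 233.70), two triangles exist.

2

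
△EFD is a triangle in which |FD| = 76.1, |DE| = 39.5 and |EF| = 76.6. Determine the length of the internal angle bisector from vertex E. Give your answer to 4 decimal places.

41.5420

By the law of cosines, cos E = (|DE|² + |EF|² − |FD|²) / (2·|DE|·|EF|) ≈ 0.27045, so ∠E ≈ 1.297 rad.
The bisector from E has length 2·|DE|·|EF|·cos(∠E/2)/(|DE|+|EF|) ≈ 41.542.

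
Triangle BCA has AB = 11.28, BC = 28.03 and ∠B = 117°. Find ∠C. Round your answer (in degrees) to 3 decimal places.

∠C ≈ 16.866°

By the law of cosines, CA² = AB² + BC² − 2·AB·BC·cos B = 1200, so CA ≈ 34.641.
Law of cosines again: cos C = (BC² + CA² − AB²)/(2·BC·CA) ≈ 0.95699, so ∠C ≈ 16.87°.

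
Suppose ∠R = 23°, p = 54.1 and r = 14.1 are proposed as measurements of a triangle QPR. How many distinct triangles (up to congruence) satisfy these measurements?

0

p·sin R = 54.1·sin(23°) ≈ 21.14.
Since r = 14.1 < 21.14 = p sin R, no triangle exists.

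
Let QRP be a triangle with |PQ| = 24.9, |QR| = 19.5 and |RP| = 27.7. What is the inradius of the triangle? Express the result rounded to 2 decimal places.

Semiperimeter s = (27.7 + 24.9 + 19.5)/2 = 36.05.
Heron's formula: area = √(36.05·8.35·11.15·16.55) ≈ 235.69.
Inradius = area/s = 235.69/36.05 ≈ 6.5377.

r ≈ 6.54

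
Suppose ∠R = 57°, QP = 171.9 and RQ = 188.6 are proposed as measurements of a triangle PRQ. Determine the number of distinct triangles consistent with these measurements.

2

RQ·sin R = 188.6·sin(57°) ≈ 158.2.
Since RQ sin R < QP < RQ (158.2 < 171.9 < 188.6), two triangles exist.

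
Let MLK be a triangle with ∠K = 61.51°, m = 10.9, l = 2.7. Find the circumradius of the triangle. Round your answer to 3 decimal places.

5.632

By the law of cosines, k² = m² + l² − 2·m·l·cos K = 98.023, so k ≈ 9.9007.
Area = ½·m·l·sin K ≈ 12.933.
Circumradius = k/(2 sin K) ≈ 5.6324.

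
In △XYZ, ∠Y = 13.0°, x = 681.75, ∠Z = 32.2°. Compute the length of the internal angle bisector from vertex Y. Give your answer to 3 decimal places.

t_Y ≈ 581.036

The third angle is ∠X = 180° − ∠Y − ∠Z = 134.80°.
Law of sines: y = x·sin Y/sin X ≈ 216.13.
Law of sines: z = x·sin Z/sin X ≈ 511.98.
The bisector from Y has length 2·z·x·cos(∠Y/2)/(z+x) ≈ 581.04.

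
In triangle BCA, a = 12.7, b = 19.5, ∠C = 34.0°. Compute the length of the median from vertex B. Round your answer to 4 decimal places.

By the law of cosines, c² = a² + b² − 2·a·b·cos C = 130.92, so c ≈ 11.442.
Median from B: ½√(2·c² + 2·a² − b²) ≈ 7.1443.

m_B ≈ 7.1443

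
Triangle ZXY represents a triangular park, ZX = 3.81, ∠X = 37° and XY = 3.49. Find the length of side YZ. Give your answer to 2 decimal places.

2.34

By the law of cosines, YZ² = ZX² + XY² − 2·ZX·XY·cos X = 5.4574, so YZ ≈ 2.3361.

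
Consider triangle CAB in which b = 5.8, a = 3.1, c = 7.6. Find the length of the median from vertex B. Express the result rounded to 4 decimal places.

Median from B: ½√(2·c² + 2·a² − b²) ≈ 5.0274.

5.0274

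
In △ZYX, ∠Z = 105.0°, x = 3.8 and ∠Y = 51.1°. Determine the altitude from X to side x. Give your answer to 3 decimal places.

h_X ≈ 7.051

The third angle is ∠X = 180° − ∠Z − ∠Y = 23.90°.
Law of sines: z = x·sin Z/sin X ≈ 9.0598.
Law of sines: y = x·sin Y/sin X ≈ 7.2995.
Area = ½·x·z·sin Y ≈ 13.396.
The altitude from X has length 2·area/x ≈ 7.0508.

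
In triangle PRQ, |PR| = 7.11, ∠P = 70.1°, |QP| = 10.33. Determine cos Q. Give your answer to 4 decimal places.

0.7637

By the law of cosines, |RQ|² = |QP|² + |PR|² − 2·|QP|·|PR|·cos P = 107.26, so |RQ| ≈ 10.357.
Law of cosines again: cos Q = (|RQ|² + |QP|² − |PR|²)/(2·|RQ|·|QP|) ≈ 0.76375, so ∠Q ≈ 40.20°.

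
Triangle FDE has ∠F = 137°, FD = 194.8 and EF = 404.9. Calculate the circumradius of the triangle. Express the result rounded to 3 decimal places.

By the law of cosines, DE² = EF² + FD² − 2·EF·FD·cos F = 3.1726e+05, so DE ≈ 563.26.
Area = ½·EF·FD·sin F ≈ 26896.
Circumradius = DE/(2 sin F) ≈ 412.95.

412.948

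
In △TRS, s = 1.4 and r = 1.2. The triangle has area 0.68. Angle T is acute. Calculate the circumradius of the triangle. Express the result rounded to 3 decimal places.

From area = ½·r·s·sin T, we get sin T = 2·area/(r·s) ≈ 0.80952.
Taking the acute solution, ∠T ≈ 54.05°.
Law of cosines then gives t ≈ 1.1947.
Circumradius = t/(2 sin T) ≈ 0.73792.

0.738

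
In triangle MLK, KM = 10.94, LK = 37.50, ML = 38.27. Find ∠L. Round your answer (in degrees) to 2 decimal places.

∠L ≈ 16.56°

By the law of cosines, cos L = (ML² + LK² − KM²) / (2·ML·LK) ≈ 0.95851, so ∠L ≈ 16.56°.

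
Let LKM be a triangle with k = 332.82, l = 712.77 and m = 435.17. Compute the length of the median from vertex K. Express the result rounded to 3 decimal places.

Median from K: ½√(2·m² + 2·l² − k²) ≈ 566.58.

566.582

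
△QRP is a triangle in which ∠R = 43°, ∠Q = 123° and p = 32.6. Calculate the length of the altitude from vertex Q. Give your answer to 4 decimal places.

The third angle is ∠P = 180° − ∠Q − ∠R = 14.00°.
Law of sines: q = p·sin Q/sin P ≈ 113.01.
Law of sines: r = p·sin R/sin P ≈ 91.902.
Area = ½·p·q·sin R ≈ 1256.3.
The altitude from Q has length 2·area/q ≈ 22.233.

h_Q ≈ 22.2331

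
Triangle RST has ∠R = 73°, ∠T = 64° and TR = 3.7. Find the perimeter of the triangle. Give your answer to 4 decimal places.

perimeter ≈ 13.7643

The third angle is ∠S = 180° − ∠T − ∠R = 43.00°.
Law of sines: ST = TR·sin R/sin S ≈ 5.1882.
Law of sines: RS = TR·sin T/sin S ≈ 4.8762.
Semiperimeter s = (5.1882+3.7+4.8762)/2 = 6.8822.
Perimeter = 5.1882 + 3.7 + 4.8762 = 13.764.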